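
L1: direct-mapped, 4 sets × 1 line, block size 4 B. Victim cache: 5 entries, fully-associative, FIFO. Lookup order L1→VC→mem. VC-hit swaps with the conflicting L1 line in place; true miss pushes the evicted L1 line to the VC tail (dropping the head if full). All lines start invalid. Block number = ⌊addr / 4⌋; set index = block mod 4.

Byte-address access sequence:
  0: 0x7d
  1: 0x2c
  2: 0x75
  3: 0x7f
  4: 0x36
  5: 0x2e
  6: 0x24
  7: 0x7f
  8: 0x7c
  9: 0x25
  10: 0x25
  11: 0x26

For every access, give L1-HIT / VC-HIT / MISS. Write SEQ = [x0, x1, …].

0: 0x7d (blk 31, set 3) → MISS  vc=[]
1: 0x2c (blk 11, set 3) → MISS  vc=[31]
2: 0x75 (blk 29, set 1) → MISS  vc=[31]
3: 0x7f (blk 31, set 3) → VC-HIT  vc=[11]
4: 0x36 (blk 13, set 1) → MISS  vc=[11, 29]
5: 0x2e (blk 11, set 3) → VC-HIT  vc=[31, 29]
6: 0x24 (blk 9, set 1) → MISS  vc=[31, 29, 13]
7: 0x7f (blk 31, set 3) → VC-HIT  vc=[11, 29, 13]
8: 0x7c (blk 31, set 3) → L1-HIT  vc=[11, 29, 13]
9: 0x25 (blk 9, set 1) → L1-HIT  vc=[11, 29, 13]
10: 0x25 (blk 9, set 1) → L1-HIT  vc=[11, 29, 13]
11: 0x26 (blk 9, set 1) → L1-HIT  vc=[11, 29, 13]

SEQ = [MISS, MISS, MISS, VC-HIT, MISS, VC-HIT, MISS, VC-HIT, L1-HIT, L1-HIT, L1-HIT, L1-HIT]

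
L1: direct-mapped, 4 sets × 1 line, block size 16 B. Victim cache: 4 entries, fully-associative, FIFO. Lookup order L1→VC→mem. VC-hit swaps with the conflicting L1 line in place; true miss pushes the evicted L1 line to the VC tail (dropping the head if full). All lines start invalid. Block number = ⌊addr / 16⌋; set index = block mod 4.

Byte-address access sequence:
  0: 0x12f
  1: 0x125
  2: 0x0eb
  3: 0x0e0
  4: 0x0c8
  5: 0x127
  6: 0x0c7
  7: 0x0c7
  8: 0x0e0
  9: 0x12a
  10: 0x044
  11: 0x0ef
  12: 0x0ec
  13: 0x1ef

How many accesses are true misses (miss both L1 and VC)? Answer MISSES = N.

  [0] addr=0x12f blk=18 s=2: MISS | VC []
  [1] addr=0x125 blk=18 s=2: L1-HIT | VC []
  [2] addr=0xeb blk=14 s=2: MISS | VC [18]
  [3] addr=0xe0 blk=14 s=2: L1-HIT | VC [18]
  [4] addr=0xc8 blk=12 s=0: MISS | VC [18]
  [5] addr=0x127 blk=18 s=2: VC-HIT | VC [14]
  [6] addr=0xc7 blk=12 s=0: L1-HIT | VC [14]
  [7] addr=0xc7 blk=12 s=0: L1-HIT | VC [14]
  [8] addr=0xe0 blk=14 s=2: VC-HIT | VC [18]
  [9] addr=0x12a blk=18 s=2: VC-HIT | VC [14]
  [10] addr=0x44 blk=4 s=0: MISS | VC [14, 12]
  [11] addr=0xef blk=14 s=2: VC-HIT | VC [18, 12]
  [12] addr=0xec blk=14 s=2: L1-HIT | VC [18, 12]
  [13] addr=0x1ef blk=30 s=2: MISS | VC [18, 12, 14]

MISSES = 5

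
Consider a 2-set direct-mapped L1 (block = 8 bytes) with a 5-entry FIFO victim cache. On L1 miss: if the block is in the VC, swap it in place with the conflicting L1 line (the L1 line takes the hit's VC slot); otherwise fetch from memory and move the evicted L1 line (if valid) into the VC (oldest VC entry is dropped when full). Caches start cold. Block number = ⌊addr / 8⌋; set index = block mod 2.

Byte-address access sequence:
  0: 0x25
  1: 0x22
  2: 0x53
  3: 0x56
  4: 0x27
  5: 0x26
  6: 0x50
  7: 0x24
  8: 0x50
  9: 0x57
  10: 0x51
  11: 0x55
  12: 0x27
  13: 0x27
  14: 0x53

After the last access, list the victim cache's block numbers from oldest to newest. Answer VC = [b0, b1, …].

0: 0x25 (blk 4, set 0) → MISS  vc=[]
1: 0x22 (blk 4, set 0) → L1-HIT  vc=[]
2: 0x53 (blk 10, set 0) → MISS  vc=[4]
3: 0x56 (blk 10, set 0) → L1-HIT  vc=[4]
4: 0x27 (blk 4, set 0) → VC-HIT  vc=[10]
5: 0x26 (blk 4, set 0) → L1-HIT  vc=[10]
6: 0x50 (blk 10, set 0) → VC-HIT  vc=[4]
7: 0x24 (blk 4, set 0) → VC-HIT  vc=[10]
8: 0x50 (blk 10, set 0) → VC-HIT  vc=[4]
9: 0x57 (blk 10, set 0) → L1-HIT  vc=[4]
10: 0x51 (blk 10, set 0) → L1-HIT  vc=[4]
11: 0x55 (blk 10, set 0) → L1-HIT  vc=[4]
12: 0x27 (blk 4, set 0) → VC-HIT  vc=[10]
13: 0x27 (blk 4, set 0) → L1-HIT  vc=[10]
14: 0x53 (blk 10, set 0) → VC-HIT  vc=[4]

VC = [4]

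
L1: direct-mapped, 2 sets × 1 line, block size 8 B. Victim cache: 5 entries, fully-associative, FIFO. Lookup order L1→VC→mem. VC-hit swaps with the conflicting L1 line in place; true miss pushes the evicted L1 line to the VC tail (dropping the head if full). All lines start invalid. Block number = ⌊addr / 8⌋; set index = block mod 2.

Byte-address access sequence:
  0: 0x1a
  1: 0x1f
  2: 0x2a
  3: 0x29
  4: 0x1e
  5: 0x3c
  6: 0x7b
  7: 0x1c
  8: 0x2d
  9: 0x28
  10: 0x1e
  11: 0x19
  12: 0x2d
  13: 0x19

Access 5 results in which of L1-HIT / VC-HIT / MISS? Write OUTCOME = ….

OUTCOME = MISS

0: 0x1a (blk 3, set 1) → MISS  vc=[]
1: 0x1f (blk 3, set 1) → L1-HIT  vc=[]
2: 0x2a (blk 5, set 1) → MISS  vc=[3]
3: 0x29 (blk 5, set 1) → L1-HIT  vc=[3]
4: 0x1e (blk 3, set 1) → VC-HIT  vc=[5]
5: 0x3c (blk 7, set 1) → MISS  vc=[5, 3]
6: 0x7b (blk 15, set 1) → MISS  vc=[5, 3, 7]
7: 0x1c (blk 3, set 1) → VC-HIT  vc=[5, 15, 7]
8: 0x2d (blk 5, set 1) → VC-HIT  vc=[3, 15, 7]
9: 0x28 (blk 5, set 1) → L1-HIT  vc=[3, 15, 7]
10: 0x1e (blk 3, set 1) → VC-HIT  vc=[5, 15, 7]
11: 0x19 (blk 3, set 1) → L1-HIT  vc=[5, 15, 7]
12: 0x2d (blk 5, set 1) → VC-HIT  vc=[3, 15, 7]
13: 0x19 (blk 3, set 1) → VC-HIT  vc=[5, 15, 7]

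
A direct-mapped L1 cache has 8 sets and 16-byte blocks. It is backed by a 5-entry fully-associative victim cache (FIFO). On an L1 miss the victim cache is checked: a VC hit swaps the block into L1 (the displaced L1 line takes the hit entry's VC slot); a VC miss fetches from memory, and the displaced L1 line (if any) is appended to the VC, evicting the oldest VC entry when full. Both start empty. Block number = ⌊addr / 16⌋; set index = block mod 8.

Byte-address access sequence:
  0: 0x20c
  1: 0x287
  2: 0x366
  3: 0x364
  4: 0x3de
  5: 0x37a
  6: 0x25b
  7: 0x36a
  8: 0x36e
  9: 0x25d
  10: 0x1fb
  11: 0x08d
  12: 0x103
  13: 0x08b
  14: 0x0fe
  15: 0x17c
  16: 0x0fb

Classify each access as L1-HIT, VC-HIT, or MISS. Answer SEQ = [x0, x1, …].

  [0] addr=0x20c blk=32 s=0: MISS | VC []
  [1] addr=0x287 blk=40 s=0: MISS | VC [32]
  [2] addr=0x366 blk=54 s=6: MISS | VC [32]
  [3] addr=0x364 blk=54 s=6: L1-HIT | VC [32]
  [4] addr=0x3de blk=61 s=5: MISS | VC [32]
  [5] addr=0x37a blk=55 s=7: MISS | VC [32]
  [6] addr=0x25b blk=37 s=5: MISS | VC [32, 61]
  [7] addr=0x36a blk=54 s=6: L1-HIT | VC [32, 61]
  [8] addr=0x36e blk=54 s=6: L1-HIT | VC [32, 61]
  [9] addr=0x25d blk=37 s=5: L1-HIT | VC [32, 61]
  [10] addr=0x1fb blk=31 s=7: MISS | VC [32, 61, 55]
  [11] addr=0x8d blk=8 s=0: MISS | VC [32, 61, 55, 40]
  [12] addr=0x103 blk=16 s=0: MISS | VC [32, 61, 55, 40, 8]
  [13] addr=0x8b blk=8 s=0: VC-HIT | VC [32, 61, 55, 40, 16]
  [14] addr=0xfe blk=15 s=7: MISS | VC [61, 55, 40, 16, 31]
  [15] addr=0x17c blk=23 s=7: MISS | VC [55, 40, 16, 31, 15]
  [16] addr=0xfb blk=15 s=7: VC-HIT | VC [55, 40, 16, 31, 23]

SEQ = [MISS, MISS, MISS, L1-HIT, MISS, MISS, MISS, L1-HIT, L1-HIT, L1-HIT, MISS, MISS, MISS, VC-HIT, MISS, MISS, VC-HIT]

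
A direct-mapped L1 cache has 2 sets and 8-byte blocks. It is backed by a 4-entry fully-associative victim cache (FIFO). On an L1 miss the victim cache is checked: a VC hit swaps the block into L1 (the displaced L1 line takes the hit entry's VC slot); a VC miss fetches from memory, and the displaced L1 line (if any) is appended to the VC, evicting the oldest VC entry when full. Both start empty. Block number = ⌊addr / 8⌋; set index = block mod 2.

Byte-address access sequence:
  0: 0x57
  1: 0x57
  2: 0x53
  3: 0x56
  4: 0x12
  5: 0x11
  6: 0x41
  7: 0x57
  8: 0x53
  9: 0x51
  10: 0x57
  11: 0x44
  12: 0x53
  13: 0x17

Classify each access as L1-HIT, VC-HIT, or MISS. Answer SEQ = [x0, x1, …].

  [0] addr=0x57 blk=10 s=0: MISS | VC []
  [1] addr=0x57 blk=10 s=0: L1-HIT | VC []
  [2] addr=0x53 blk=10 s=0: L1-HIT | VC []
  [3] addr=0x56 blk=10 s=0: L1-HIT | VC []
  [4] addr=0x12 blk=2 s=0: MISS | VC [10]
  [5] addr=0x11 blk=2 s=0: L1-HIT | VC [10]
  [6] addr=0x41 blk=8 s=0: MISS | VC [10, 2]
  [7] addr=0x57 blk=10 s=0: VC-HIT | VC [8, 2]
  [8] addr=0x53 blk=10 s=0: L1-HIT | VC [8, 2]
  [9] addr=0x51 blk=10 s=0: L1-HIT | VC [8, 2]
  [10] addr=0x57 blk=10 s=0: L1-HIT | VC [8, 2]
  [11] addr=0x44 blk=8 s=0: VC-HIT | VC [10, 2]
  [12] addr=0x53 blk=10 s=0: VC-HIT | VC [8, 2]
  [13] addr=0x17 blk=2 s=0: VC-HIT | VC [8, 10]

SEQ = [MISS, L1-HIT, L1-HIT, L1-HIT, MISS, L1-HIT, MISS, VC-HIT, L1-HIT, L1-HIT, L1-HIT, VC-HIT, VC-HIT, VC-HIT]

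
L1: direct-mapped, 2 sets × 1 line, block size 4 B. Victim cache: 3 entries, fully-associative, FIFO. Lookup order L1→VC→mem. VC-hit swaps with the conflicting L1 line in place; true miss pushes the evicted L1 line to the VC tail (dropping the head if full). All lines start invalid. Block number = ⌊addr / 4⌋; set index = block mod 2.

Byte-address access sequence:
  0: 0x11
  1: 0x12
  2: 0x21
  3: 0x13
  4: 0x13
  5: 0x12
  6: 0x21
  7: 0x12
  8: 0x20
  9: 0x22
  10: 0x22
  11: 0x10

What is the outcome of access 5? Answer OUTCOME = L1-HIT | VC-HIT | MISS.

0: 0x11 (blk 4, set 0) → MISS  vc=[]
1: 0x12 (blk 4, set 0) → L1-HIT  vc=[]
2: 0x21 (blk 8, set 0) → MISS  vc=[4]
3: 0x13 (blk 4, set 0) → VC-HIT  vc=[8]
4: 0x13 (blk 4, set 0) → L1-HIT  vc=[8]
5: 0x12 (blk 4, set 0) → L1-HIT  vc=[8]
6: 0x21 (blk 8, set 0) → VC-HIT  vc=[4]
7: 0x12 (blk 4, set 0) → VC-HIT  vc=[8]
8: 0x20 (blk 8, set 0) → VC-HIT  vc=[4]
9: 0x22 (blk 8, set 0) → L1-HIT  vc=[4]
10: 0x22 (blk 8, set 0) → L1-HIT  vc=[4]
11: 0x10 (blk 4, set 0) → VC-HIT  vc=[8]

OUTCOME = L1-HIT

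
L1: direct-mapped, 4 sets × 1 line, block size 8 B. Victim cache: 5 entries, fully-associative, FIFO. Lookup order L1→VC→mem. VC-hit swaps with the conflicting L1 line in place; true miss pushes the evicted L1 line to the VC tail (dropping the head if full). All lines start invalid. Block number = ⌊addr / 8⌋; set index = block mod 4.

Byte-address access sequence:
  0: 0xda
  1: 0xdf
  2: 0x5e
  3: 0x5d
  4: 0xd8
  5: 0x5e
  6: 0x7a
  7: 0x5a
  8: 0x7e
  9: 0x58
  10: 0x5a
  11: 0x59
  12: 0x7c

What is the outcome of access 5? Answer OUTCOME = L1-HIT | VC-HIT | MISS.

OUTCOME = VC-HIT

  [0] addr=0xda blk=27 s=3: MISS | VC []
  [1] addr=0xdf blk=27 s=3: L1-HIT | VC []
  [2] addr=0x5e blk=11 s=3: MISS | VC [27]
  [3] addr=0x5d blk=11 s=3: L1-HIT | VC [27]
  [4] addr=0xd8 blk=27 s=3: VC-HIT | VC [11]
  [5] addr=0x5e blk=11 s=3: VC-HIT | VC [27]
  [6] addr=0x7a blk=15 s=3: MISS | VC [27, 11]
  [7] addr=0x5a blk=11 s=3: VC-HIT | VC [27, 15]
  [8] addr=0x7e blk=15 s=3: VC-HIT | VC [27, 11]
  [9] addr=0x58 blk=11 s=3: VC-HIT | VC [27, 15]
  [10] addr=0x5a blk=11 s=3: L1-HIT | VC [27, 15]
  [11] addr=0x59 blk=11 s=3: L1-HIT | VC [27, 15]
  [12] addr=0x7c blk=15 s=3: VC-HIT | VC [27, 11]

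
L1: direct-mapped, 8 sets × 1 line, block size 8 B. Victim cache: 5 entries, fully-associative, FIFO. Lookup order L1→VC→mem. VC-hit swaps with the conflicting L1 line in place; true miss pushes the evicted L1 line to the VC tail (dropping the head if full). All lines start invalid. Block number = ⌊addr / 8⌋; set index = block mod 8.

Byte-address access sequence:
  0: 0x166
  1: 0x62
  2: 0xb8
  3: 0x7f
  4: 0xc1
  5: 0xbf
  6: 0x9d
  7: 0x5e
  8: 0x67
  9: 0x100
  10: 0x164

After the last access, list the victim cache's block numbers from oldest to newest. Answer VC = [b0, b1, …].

#0 0x166→b44/s4 MISS; vc=[]
#1 0x62→b12/s4 MISS; vc=[44]
#2 0xb8→b23/s7 MISS; vc=[44]
#3 0x7f→b15/s7 MISS; vc=[44,23]
#4 0xc1→b24/s0 MISS; vc=[44,23]
#5 0xbf→b23/s7 VC-HIT; vc=[44,15]
#6 0x9d→b19/s3 MISS; vc=[44,15]
#7 0x5e→b11/s3 MISS; vc=[44,15,19]
#8 0x67→b12/s4 L1-HIT; vc=[44,15,19]
#9 0x100→b32/s0 MISS; vc=[44,15,19,24]
#10 0x164→b44/s4 VC-HIT; vc=[12,15,19,24]

VC = [12, 15, 19, 24]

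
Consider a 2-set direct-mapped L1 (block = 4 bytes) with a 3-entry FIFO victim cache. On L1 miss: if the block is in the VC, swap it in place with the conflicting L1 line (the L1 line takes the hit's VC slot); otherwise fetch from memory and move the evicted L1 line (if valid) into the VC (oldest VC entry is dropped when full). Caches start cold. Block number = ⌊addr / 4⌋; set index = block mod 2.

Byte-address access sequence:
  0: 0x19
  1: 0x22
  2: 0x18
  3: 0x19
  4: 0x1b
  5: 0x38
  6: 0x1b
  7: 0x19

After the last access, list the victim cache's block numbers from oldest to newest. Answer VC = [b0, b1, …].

#0 0x19→b6/s0 MISS; vc=[]
#1 0x22→b8/s0 MISS; vc=[6]
#2 0x18→b6/s0 VC-HIT; vc=[8]
#3 0x19→b6/s0 L1-HIT; vc=[8]
#4 0x1b→b6/s0 L1-HIT; vc=[8]
#5 0x38→b14/s0 MISS; vc=[8,6]
#6 0x1b→b6/s0 VC-HIT; vc=[8,14]
#7 0x19→b6/s0 L1-HIT; vc=[8,14]

VC = [8, 14]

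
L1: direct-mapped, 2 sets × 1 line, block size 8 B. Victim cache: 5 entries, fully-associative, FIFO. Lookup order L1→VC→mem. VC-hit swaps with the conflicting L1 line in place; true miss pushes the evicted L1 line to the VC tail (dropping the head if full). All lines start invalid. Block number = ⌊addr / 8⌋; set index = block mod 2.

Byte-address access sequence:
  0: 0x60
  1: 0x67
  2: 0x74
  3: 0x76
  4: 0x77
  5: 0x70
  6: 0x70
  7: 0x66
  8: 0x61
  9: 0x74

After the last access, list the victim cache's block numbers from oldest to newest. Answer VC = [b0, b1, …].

#0 0x60→b12/s0 MISS; vc=[]
#1 0x67→b12/s0 L1-HIT; vc=[]
#2 0x74→b14/s0 MISS; vc=[12]
#3 0x76→b14/s0 L1-HIT; vc=[12]
#4 0x77→b14/s0 L1-HIT; vc=[12]
#5 0x70→b14/s0 L1-HIT; vc=[12]
#6 0x70→b14/s0 L1-HIT; vc=[12]
#7 0x66→b12/s0 VC-HIT; vc=[14]
#8 0x61→b12/s0 L1-HIT; vc=[14]
#9 0x74→b14/s0 VC-HIT; vc=[12]

VC = [12]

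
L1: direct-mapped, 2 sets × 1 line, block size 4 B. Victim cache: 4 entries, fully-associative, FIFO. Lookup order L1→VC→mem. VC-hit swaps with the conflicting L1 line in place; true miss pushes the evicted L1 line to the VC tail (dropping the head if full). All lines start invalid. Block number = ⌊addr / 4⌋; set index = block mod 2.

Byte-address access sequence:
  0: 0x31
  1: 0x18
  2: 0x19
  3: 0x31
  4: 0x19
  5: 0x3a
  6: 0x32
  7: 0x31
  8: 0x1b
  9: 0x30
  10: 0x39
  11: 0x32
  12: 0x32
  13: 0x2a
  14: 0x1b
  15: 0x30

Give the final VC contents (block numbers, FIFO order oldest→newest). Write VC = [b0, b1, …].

VC = [14, 10, 6]

  [0] addr=0x31 blk=12 s=0: MISS | VC []
  [1] addr=0x18 blk=6 s=0: MISS | VC [12]
  [2] addr=0x19 blk=6 s=0: L1-HIT | VC [12]
  [3] addr=0x31 blk=12 s=0: VC-HIT | VC [6]
  [4] addr=0x19 blk=6 s=0: VC-HIT | VC [12]
  [5] addr=0x3a blk=14 s=0: MISS | VC [12, 6]
  [6] addr=0x32 blk=12 s=0: VC-HIT | VC [14, 6]
  [7] addr=0x31 blk=12 s=0: L1-HIT | VC [14, 6]
  [8] addr=0x1b blk=6 s=0: VC-HIT | VC [14, 12]
  [9] addr=0x30 blk=12 s=0: VC-HIT | VC [14, 6]
  [10] addr=0x39 blk=14 s=0: VC-HIT | VC [12, 6]
  [11] addr=0x32 blk=12 s=0: VC-HIT | VC [14, 6]
  [12] addr=0x32 blk=12 s=0: L1-HIT | VC [14, 6]
  [13] addr=0x2a blk=10 s=0: MISS | VC [14, 6, 12]
  [14] addr=0x1b blk=6 s=0: VC-HIT | VC [14, 10, 12]
  [15] addr=0x30 blk=12 s=0: VC-HIT | VC [14, 10, 6]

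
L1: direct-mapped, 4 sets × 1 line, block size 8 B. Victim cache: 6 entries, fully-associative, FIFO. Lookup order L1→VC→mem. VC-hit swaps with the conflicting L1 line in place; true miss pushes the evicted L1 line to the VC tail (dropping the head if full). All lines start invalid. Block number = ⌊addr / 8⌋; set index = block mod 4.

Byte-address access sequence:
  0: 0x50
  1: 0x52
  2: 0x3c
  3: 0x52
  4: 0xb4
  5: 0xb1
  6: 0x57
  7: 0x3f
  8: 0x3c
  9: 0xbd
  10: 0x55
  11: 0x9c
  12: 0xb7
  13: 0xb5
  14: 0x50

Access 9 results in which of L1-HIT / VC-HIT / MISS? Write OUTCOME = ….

OUTCOME = MISS

#0 0x50→b10/s2 MISS; vc=[]
#1 0x52→b10/s2 L1-HIT; vc=[]
#2 0x3c→b7/s3 MISS; vc=[]
#3 0x52→b10/s2 L1-HIT; vc=[]
#4 0xb4→b22/s2 MISS; vc=[10]
#5 0xb1→b22/s2 L1-HIT; vc=[10]
#6 0x57→b10/s2 VC-HIT; vc=[22]
#7 0x3f→b7/s3 L1-HIT; vc=[22]
#8 0x3c→b7/s3 L1-HIT; vc=[22]
#9 0xbd→b23/s3 MISS; vc=[22,7]
#10 0x55→b10/s2 L1-HIT; vc=[22,7]
#11 0x9c→b19/s3 MISS; vc=[22,7,23]
#12 0xb7→b22/s2 VC-HIT; vc=[10,7,23]
#13 0xb5→b22/s2 L1-HIT; vc=[10,7,23]
#14 0x50→b10/s2 VC-HIT; vc=[22,7,23]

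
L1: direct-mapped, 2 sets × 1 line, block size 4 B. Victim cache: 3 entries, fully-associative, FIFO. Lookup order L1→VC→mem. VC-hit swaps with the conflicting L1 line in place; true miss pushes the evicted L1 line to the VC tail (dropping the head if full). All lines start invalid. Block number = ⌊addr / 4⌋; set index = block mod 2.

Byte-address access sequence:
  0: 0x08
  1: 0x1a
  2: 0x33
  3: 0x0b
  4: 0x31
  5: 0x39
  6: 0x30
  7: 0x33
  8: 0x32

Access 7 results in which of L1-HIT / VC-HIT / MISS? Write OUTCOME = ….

OUTCOME = L1-HIT

  [0] addr=0x8 blk=2 s=0: MISS | VC []
  [1] addr=0x1a blk=6 s=0: MISS | VC [2]
  [2] addr=0x33 blk=12 s=0: MISS | VC [2, 6]
  [3] addr=0xb blk=2 s=0: VC-HIT | VC [12, 6]
  [4] addr=0x31 blk=12 s=0: VC-HIT | VC [2, 6]
  [5] addr=0x39 blk=14 s=0: MISS | VC [2, 6, 12]
  [6] addr=0x30 blk=12 s=0: VC-HIT | VC [2, 6, 14]
  [7] addr=0x33 blk=12 s=0: L1-HIT | VC [2, 6, 14]
  [8] addr=0x32 blk=12 s=0: L1-HIT | VC [2, 6, 14]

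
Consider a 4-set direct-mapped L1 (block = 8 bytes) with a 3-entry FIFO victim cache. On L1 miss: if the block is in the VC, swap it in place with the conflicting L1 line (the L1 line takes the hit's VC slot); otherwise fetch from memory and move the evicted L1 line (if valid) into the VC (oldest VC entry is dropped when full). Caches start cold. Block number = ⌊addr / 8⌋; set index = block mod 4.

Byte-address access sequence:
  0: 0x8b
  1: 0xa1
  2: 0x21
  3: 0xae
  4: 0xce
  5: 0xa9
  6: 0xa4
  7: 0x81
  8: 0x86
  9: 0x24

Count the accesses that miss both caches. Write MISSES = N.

MISSES = 7

#0 0x8b→b17/s1 MISS; vc=[]
#1 0xa1→b20/s0 MISS; vc=[]
#2 0x21→b4/s0 MISS; vc=[20]
#3 0xae→b21/s1 MISS; vc=[20,17]
#4 0xce→b25/s1 MISS; vc=[20,17,21]
#5 0xa9→b21/s1 VC-HIT; vc=[20,17,25]
#6 0xa4→b20/s0 VC-HIT; vc=[4,17,25]
#7 0x81→b16/s0 MISS; vc=[17,25,20]
#8 0x86→b16/s0 L1-HIT; vc=[17,25,20]
#9 0x24→b4/s0 MISS; vc=[25,20,16]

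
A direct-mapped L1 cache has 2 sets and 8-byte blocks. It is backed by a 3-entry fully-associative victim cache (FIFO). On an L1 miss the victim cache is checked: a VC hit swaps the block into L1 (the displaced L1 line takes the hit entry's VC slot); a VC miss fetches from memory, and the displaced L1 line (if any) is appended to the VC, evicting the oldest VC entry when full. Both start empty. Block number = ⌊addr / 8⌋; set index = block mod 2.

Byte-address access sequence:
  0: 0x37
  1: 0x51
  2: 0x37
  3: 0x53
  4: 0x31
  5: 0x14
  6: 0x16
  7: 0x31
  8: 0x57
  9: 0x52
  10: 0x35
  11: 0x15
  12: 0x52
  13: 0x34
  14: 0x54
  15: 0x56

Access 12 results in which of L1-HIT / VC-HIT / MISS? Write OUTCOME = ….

OUTCOME = VC-HIT

#0 0x37→b6/s0 MISS; vc=[]
#1 0x51→b10/s0 MISS; vc=[6]
#2 0x37→b6/s0 VC-HIT; vc=[10]
#3 0x53→b10/s0 VC-HIT; vc=[6]
#4 0x31→b6/s0 VC-HIT; vc=[10]
#5 0x14→b2/s0 MISS; vc=[10,6]
#6 0x16→b2/s0 L1-HIT; vc=[10,6]
#7 0x31→b6/s0 VC-HIT; vc=[10,2]
#8 0x57→b10/s0 VC-HIT; vc=[6,2]
#9 0x52→b10/s0 L1-HIT; vc=[6,2]
#10 0x35→b6/s0 VC-HIT; vc=[10,2]
#11 0x15→b2/s0 VC-HIT; vc=[10,6]
#12 0x52→b10/s0 VC-HIT; vc=[2,6]
#13 0x34→b6/s0 VC-HIT; vc=[2,10]
#14 0x54→b10/s0 VC-HIT; vc=[2,6]
#15 0x56→b10/s0 L1-HIT; vc=[2,6]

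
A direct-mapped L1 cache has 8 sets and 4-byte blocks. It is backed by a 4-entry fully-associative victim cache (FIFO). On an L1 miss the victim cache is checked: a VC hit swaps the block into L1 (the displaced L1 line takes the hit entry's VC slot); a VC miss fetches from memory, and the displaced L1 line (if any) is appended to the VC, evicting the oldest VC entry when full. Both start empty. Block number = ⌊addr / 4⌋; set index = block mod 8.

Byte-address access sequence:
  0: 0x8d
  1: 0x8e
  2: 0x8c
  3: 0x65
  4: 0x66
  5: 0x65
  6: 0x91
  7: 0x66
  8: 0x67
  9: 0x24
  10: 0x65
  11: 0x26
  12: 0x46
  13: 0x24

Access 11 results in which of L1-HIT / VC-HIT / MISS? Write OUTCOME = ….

OUTCOME = VC-HIT

  [0] addr=0x8d blk=35 s=3: MISS | VC []
  [1] addr=0x8e blk=35 s=3: L1-HIT | VC []
  [2] addr=0x8c blk=35 s=3: L1-HIT | VC []
  [3] addr=0x65 blk=25 s=1: MISS | VC []
  [4] addr=0x66 blk=25 s=1: L1-HIT | VC []
  [5] addr=0x65 blk=25 s=1: L1-HIT | VC []
  [6] addr=0x91 blk=36 s=4: MISS | VC []
  [7] addr=0x66 blk=25 s=1: L1-HIT | VC []
  [8] addr=0x67 blk=25 s=1: L1-HIT | VC []
  [9] addr=0x24 blk=9 s=1: MISS | VC [25]
  [10] addr=0x65 blk=25 s=1: VC-HIT | VC [9]
  [11] addr=0x26 blk=9 s=1: VC-HIT | VC [25]
  [12] addr=0x46 blk=17 s=1: MISS | VC [25, 9]
  [13] addr=0x24 blk=9 s=1: VC-HIT | VC [25, 17]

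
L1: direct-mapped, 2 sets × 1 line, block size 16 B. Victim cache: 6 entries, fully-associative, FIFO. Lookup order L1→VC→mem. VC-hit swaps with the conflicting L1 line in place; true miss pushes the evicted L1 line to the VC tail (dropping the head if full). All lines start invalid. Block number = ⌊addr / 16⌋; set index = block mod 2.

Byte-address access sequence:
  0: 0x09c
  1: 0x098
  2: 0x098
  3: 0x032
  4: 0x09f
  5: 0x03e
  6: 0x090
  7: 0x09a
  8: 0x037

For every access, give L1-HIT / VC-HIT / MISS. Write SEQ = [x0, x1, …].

  [0] addr=0x9c blk=9 s=1: MISS | VC []
  [1] addr=0x98 blk=9 s=1: L1-HIT | VC []
  [2] addr=0x98 blk=9 s=1: L1-HIT | VC []
  [3] addr=0x32 blk=3 s=1: MISS | VC [9]
  [4] addr=0x9f blk=9 s=1: VC-HIT | VC [3]
  [5] addr=0x3e blk=3 s=1: VC-HIT | VC [9]
  [6] addr=0x90 blk=9 s=1: VC-HIT | VC [3]
  [7] addr=0x9a blk=9 s=1: L1-HIT | VC [3]
  [8] addr=0x37 blk=3 s=1: VC-HIT | VC [9]

SEQ = [MISS, L1-HIT, L1-HIT, MISS, VC-HIT, VC-HIT, VC-HIT, L1-HIT, VC-HIT]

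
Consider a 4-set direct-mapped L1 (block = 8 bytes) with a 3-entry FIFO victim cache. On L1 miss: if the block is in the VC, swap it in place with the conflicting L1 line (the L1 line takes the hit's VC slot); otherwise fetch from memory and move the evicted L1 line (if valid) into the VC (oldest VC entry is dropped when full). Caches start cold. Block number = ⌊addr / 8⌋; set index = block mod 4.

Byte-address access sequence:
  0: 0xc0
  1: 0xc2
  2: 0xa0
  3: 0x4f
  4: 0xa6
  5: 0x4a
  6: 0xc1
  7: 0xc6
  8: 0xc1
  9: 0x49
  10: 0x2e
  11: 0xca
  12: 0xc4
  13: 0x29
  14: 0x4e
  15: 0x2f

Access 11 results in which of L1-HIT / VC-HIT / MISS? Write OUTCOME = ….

0: 0xc0 (blk 24, set 0) → MISS  vc=[]
1: 0xc2 (blk 24, set 0) → L1-HIT  vc=[]
2: 0xa0 (blk 20, set 0) → MISS  vc=[24]
3: 0x4f (blk 9, set 1) → MISS  vc=[24]
4: 0xa6 (blk 20, set 0) → L1-HIT  vc=[24]
5: 0x4a (blk 9, set 1) → L1-HIT  vc=[24]
6: 0xc1 (blk 24, set 0) → VC-HIT  vc=[20]
7: 0xc6 (blk 24, set 0) → L1-HIT  vc=[20]
8: 0xc1 (blk 24, set 0) → L1-HIT  vc=[20]
9: 0x49 (blk 9, set 1) → L1-HIT  vc=[20]
10: 0x2e (blk 5, set 1) → MISS  vc=[20, 9]
11: 0xca (blk 25, set 1) → MISS  vc=[20, 9, 5]
12: 0xc4 (blk 24, set 0) → L1-HIT  vc=[20, 9, 5]
13: 0x29 (blk 5, set 1) → VC-HIT  vc=[20, 9, 25]
14: 0x4e (blk 9, set 1) → VC-HIT  vc=[20, 5, 25]
15: 0x2f (blk 5, set 1) → VC-HIT  vc=[20, 9, 25]

OUTCOME = MISS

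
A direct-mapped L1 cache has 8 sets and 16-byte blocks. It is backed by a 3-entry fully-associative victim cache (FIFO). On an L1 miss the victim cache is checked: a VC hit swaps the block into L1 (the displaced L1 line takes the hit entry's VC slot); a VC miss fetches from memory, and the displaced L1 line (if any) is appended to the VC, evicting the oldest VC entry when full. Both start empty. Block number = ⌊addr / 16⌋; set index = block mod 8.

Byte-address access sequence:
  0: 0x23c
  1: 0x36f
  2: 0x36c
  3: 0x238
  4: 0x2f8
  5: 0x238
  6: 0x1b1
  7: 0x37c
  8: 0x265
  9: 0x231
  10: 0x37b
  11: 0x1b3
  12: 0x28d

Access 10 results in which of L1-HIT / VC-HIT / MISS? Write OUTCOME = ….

0: 0x23c (blk 35, set 3) → MISS  vc=[]
1: 0x36f (blk 54, set 6) → MISS  vc=[]
2: 0x36c (blk 54, set 6) → L1-HIT  vc=[]
3: 0x238 (blk 35, set 3) → L1-HIT  vc=[]
4: 0x2f8 (blk 47, set 7) → MISS  vc=[]
5: 0x238 (blk 35, set 3) → L1-HIT  vc=[]
6: 0x1b1 (blk 27, set 3) → MISS  vc=[35]
7: 0x37c (blk 55, set 7) → MISS  vc=[35, 47]
8: 0x265 (blk 38, set 6) → MISS  vc=[35, 47, 54]
9: 0x231 (blk 35, set 3) → VC-HIT  vc=[27, 47, 54]
10: 0x37b (blk 55, set 7) → L1-HIT  vc=[27, 47, 54]
11: 0x1b3 (blk 27, set 3) → VC-HIT  vc=[35, 47, 54]
12: 0x28d (blk 40, set 0) → MISS  vc=[35, 47, 54]

OUTCOME = L1-HIT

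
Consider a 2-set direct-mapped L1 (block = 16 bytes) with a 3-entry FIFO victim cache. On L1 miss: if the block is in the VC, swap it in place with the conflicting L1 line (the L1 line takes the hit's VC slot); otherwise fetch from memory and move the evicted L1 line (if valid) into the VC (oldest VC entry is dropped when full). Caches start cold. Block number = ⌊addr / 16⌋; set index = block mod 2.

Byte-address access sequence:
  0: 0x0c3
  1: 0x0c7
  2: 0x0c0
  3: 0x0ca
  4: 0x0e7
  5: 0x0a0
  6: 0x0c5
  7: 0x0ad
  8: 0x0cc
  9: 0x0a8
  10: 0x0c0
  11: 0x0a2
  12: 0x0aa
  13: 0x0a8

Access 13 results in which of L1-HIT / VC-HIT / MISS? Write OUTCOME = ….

0: 0xc3 (blk 12, set 0) → MISS  vc=[]
1: 0xc7 (blk 12, set 0) → L1-HIT  vc=[]
2: 0xc0 (blk 12, set 0) → L1-HIT  vc=[]
3: 0xca (blk 12, set 0) → L1-HIT  vc=[]
4: 0xe7 (blk 14, set 0) → MISS  vc=[12]
5: 0xa0 (blk 10, set 0) → MISS  vc=[12, 14]
6: 0xc5 (blk 12, set 0) → VC-HIT  vc=[10, 14]
7: 0xad (blk 10, set 0) → VC-HIT  vc=[12, 14]
8: 0xcc (blk 12, set 0) → VC-HIT  vc=[10, 14]
9: 0xa8 (blk 10, set 0) → VC-HIT  vc=[12, 14]
10: 0xc0 (blk 12, set 0) → VC-HIT  vc=[10, 14]
11: 0xa2 (blk 10, set 0) → VC-HIT  vc=[12, 14]
12: 0xaa (blk 10, set 0) → L1-HIT  vc=[12, 14]
13: 0xa8 (blk 10, set 0) → L1-HIT  vc=[12, 14]

OUTCOME = L1-HIT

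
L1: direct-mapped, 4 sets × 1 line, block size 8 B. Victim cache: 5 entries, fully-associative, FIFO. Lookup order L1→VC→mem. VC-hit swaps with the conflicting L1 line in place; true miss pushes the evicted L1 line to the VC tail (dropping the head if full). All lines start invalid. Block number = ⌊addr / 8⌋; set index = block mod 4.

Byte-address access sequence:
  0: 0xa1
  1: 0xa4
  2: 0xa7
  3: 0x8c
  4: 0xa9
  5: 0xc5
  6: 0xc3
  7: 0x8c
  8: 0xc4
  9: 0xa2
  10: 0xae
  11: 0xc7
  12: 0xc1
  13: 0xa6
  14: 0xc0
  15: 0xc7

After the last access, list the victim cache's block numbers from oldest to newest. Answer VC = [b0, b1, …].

VC = [17, 20]

#0 0xa1→b20/s0 MISS; vc=[]
#1 0xa4→b20/s0 L1-HIT; vc=[]
#2 0xa7→b20/s0 L1-HIT; vc=[]
#3 0x8c→b17/s1 MISS; vc=[]
#4 0xa9→b21/s1 MISS; vc=[17]
#5 0xc5→b24/s0 MISS; vc=[17,20]
#6 0xc3→b24/s0 L1-HIT; vc=[17,20]
#7 0x8c→b17/s1 VC-HIT; vc=[21,20]
#8 0xc4→b24/s0 L1-HIT; vc=[21,20]
#9 0xa2→b20/s0 VC-HIT; vc=[21,24]
#10 0xae→b21/s1 VC-HIT; vc=[17,24]
#11 0xc7→b24/s0 VC-HIT; vc=[17,20]
#12 0xc1→b24/s0 L1-HIT; vc=[17,20]
#13 0xa6→b20/s0 VC-HIT; vc=[17,24]
#14 0xc0→b24/s0 VC-HIT; vc=[17,20]
#15 0xc7→b24/s0 L1-HIT; vc=[17,20]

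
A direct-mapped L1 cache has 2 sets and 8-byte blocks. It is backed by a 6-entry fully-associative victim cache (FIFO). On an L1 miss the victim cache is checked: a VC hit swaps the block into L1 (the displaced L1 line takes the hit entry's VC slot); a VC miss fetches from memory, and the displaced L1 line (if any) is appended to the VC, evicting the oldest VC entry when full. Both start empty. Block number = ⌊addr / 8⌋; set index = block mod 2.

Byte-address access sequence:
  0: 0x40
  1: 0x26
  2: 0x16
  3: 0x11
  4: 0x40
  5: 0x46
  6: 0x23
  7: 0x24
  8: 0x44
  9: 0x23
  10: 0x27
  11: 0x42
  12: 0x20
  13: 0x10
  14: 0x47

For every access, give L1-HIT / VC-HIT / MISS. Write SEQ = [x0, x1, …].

SEQ = [MISS, MISS, MISS, L1-HIT, VC-HIT, L1-HIT, VC-HIT, L1-HIT, VC-HIT, VC-HIT, L1-HIT, VC-HIT, VC-HIT, VC-HIT, VC-HIT]

#0 0x40→b8/s0 MISS; vc=[]
#1 0x26→b4/s0 MISS; vc=[8]
#2 0x16→b2/s0 MISS; vc=[8,4]
#3 0x11→b2/s0 L1-HIT; vc=[8,4]
#4 0x40→b8/s0 VC-HIT; vc=[2,4]
#5 0x46→b8/s0 L1-HIT; vc=[2,4]
#6 0x23→b4/s0 VC-HIT; vc=[2,8]
#7 0x24→b4/s0 L1-HIT; vc=[2,8]
#8 0x44→b8/s0 VC-HIT; vc=[2,4]
#9 0x23→b4/s0 VC-HIT; vc=[2,8]
#10 0x27→b4/s0 L1-HIT; vc=[2,8]
#11 0x42→b8/s0 VC-HIT; vc=[2,4]
#12 0x20→b4/s0 VC-HIT; vc=[2,8]
#13 0x10→b2/s0 VC-HIT; vc=[4,8]
#14 0x47→b8/s0 VC-HIT; vc=[4,2]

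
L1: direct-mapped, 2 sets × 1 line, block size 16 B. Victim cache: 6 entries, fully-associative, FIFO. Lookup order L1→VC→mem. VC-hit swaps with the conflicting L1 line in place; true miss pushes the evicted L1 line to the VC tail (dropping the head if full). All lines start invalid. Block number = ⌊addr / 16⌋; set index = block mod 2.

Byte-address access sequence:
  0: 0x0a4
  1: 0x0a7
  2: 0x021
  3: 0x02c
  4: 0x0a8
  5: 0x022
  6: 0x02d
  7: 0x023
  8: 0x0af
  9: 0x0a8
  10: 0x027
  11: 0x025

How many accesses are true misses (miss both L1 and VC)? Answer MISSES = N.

MISSES = 2

#0 0xa4→b10/s0 MISS; vc=[]
#1 0xa7→b10/s0 L1-HIT; vc=[]
#2 0x21→b2/s0 MISS; vc=[10]
#3 0x2c→b2/s0 L1-HIT; vc=[10]
#4 0xa8→b10/s0 VC-HIT; vc=[2]
#5 0x22→b2/s0 VC-HIT; vc=[10]
#6 0x2d→b2/s0 L1-HIT; vc=[10]
#7 0x23→b2/s0 L1-HIT; vc=[10]
#8 0xaf→b10/s0 VC-HIT; vc=[2]
#9 0xa8→b10/s0 L1-HIT; vc=[2]
#10 0x27→b2/s0 VC-HIT; vc=[10]
#11 0x25→b2/s0 L1-HIT; vc=[10]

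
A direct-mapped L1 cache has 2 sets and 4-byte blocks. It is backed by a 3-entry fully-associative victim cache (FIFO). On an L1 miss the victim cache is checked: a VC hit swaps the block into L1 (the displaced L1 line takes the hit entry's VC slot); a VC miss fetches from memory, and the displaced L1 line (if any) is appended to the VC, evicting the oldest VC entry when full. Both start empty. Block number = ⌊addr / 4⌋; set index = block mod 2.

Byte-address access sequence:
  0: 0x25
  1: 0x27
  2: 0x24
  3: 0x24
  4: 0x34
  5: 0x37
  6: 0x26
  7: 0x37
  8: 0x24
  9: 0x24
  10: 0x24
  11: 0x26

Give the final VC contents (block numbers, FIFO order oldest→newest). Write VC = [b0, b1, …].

0: 0x25 (blk 9, set 1) → MISS  vc=[]
1: 0x27 (blk 9, set 1) → L1-HIT  vc=[]
2: 0x24 (blk 9, set 1) → L1-HIT  vc=[]
3: 0x24 (blk 9, set 1) → L1-HIT  vc=[]
4: 0x34 (blk 13, set 1) → MISS  vc=[9]
5: 0x37 (blk 13, set 1) → L1-HIT  vc=[9]
6: 0x26 (blk 9, set 1) → VC-HIT  vc=[13]
7: 0x37 (blk 13, set 1) → VC-HIT  vc=[9]
8: 0x24 (blk 9, set 1) → VC-HIT  vc=[13]
9: 0x24 (blk 9, set 1) → L1-HIT  vc=[13]
10: 0x24 (blk 9, set 1) → L1-HIT  vc=[13]
11: 0x26 (blk 9, set 1) → L1-HIT  vc=[13]

VC = [13]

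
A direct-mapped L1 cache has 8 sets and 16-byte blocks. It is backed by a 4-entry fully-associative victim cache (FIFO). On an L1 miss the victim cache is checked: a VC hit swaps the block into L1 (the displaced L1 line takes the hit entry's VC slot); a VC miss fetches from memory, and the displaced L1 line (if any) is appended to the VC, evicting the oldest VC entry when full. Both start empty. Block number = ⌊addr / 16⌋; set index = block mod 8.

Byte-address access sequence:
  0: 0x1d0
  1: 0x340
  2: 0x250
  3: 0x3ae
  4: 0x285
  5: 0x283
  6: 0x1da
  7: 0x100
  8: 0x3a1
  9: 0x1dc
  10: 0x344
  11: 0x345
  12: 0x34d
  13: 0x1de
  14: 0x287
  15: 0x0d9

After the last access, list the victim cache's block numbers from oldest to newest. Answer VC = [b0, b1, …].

  [0] addr=0x1d0 blk=29 s=5: MISS | VC []
  [1] addr=0x340 blk=52 s=4: MISS | VC []
  [2] addr=0x250 blk=37 s=5: MISS | VC [29]
  [3] addr=0x3ae blk=58 s=2: MISS | VC [29]
  [4] addr=0x285 blk=40 s=0: MISS | VC [29]
  [5] addr=0x283 blk=40 s=0: L1-HIT | VC [29]
  [6] addr=0x1da blk=29 s=5: VC-HIT | VC [37]
  [7] addr=0x100 blk=16 s=0: MISS | VC [37, 40]
  [8] addr=0x3a1 blk=58 s=2: L1-HIT | VC [37, 40]
  [9] addr=0x1dc blk=29 s=5: L1-HIT | VC [37, 40]
  [10] addr=0x344 blk=52 s=4: L1-HIT | VC [37, 40]
  [11] addr=0x345 blk=52 s=4: L1-HIT | VC [37, 40]
  [12] addr=0x34d blk=52 s=4: L1-HIT | VC [37, 40]
  [13] addr=0x1de blk=29 s=5: L1-HIT | VC [37, 40]
  [14] addr=0x287 blk=40 s=0: VC-HIT | VC [37, 16]
  [15] addr=0xd9 blk=13 s=5: MISS | VC [37, 16, 29]

VC = [37, 16, 29]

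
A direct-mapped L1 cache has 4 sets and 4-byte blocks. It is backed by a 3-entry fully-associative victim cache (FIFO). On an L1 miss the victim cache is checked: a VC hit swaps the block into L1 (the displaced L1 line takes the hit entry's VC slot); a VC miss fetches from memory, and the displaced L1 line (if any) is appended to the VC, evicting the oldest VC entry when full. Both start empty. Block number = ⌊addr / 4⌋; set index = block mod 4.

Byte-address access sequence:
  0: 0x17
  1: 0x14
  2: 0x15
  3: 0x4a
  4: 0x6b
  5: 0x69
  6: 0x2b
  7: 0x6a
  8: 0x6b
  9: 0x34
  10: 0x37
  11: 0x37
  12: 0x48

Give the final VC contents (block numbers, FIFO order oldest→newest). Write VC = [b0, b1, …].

VC = [26, 10, 5]

0: 0x17 (blk 5, set 1) → MISS  vc=[]
1: 0x14 (blk 5, set 1) → L1-HIT  vc=[]
2: 0x15 (blk 5, set 1) → L1-HIT  vc=[]
3: 0x4a (blk 18, set 2) → MISS  vc=[]
4: 0x6b (blk 26, set 2) → MISS  vc=[18]
5: 0x69 (blk 26, set 2) → L1-HIT  vc=[18]
6: 0x2b (blk 10, set 2) → MISS  vc=[18, 26]
7: 0x6a (blk 26, set 2) → VC-HIT  vc=[18, 10]
8: 0x6b (blk 26, set 2) → L1-HIT  vc=[18, 10]
9: 0x34 (blk 13, set 1) → MISS  vc=[18, 10, 5]
10: 0x37 (blk 13, set 1) → L1-HIT  vc=[18, 10, 5]
11: 0x37 (blk 13, set 1) → L1-HIT  vc=[18, 10, 5]
12: 0x48 (blk 18, set 2) → VC-HIT  vc=[26, 10, 5]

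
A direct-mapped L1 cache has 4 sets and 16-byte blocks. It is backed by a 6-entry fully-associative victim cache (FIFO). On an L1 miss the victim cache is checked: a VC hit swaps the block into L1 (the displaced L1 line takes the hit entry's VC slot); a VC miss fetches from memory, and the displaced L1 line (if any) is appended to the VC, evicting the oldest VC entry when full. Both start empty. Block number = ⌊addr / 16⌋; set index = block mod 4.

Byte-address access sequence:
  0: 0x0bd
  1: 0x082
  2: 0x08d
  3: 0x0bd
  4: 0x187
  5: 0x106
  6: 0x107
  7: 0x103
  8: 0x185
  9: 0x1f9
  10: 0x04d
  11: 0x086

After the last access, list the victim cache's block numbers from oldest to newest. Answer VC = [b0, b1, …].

VC = [4, 16, 11, 24]

#0 0xbd→b11/s3 MISS; vc=[]
#1 0x82→b8/s0 MISS; vc=[]
#2 0x8d→b8/s0 L1-HIT; vc=[]
#3 0xbd→b11/s3 L1-HIT; vc=[]
#4 0x187→b24/s0 MISS; vc=[8]
#5 0x106→b16/s0 MISS; vc=[8,24]
#6 0x107→b16/s0 L1-HIT; vc=[8,24]
#7 0x103→b16/s0 L1-HIT; vc=[8,24]
#8 0x185→b24/s0 VC-HIT; vc=[8,16]
#9 0x1f9→b31/s3 MISS; vc=[8,16,11]
#10 0x4d→b4/s0 MISS; vc=[8,16,11,24]
#11 0x86→b8/s0 VC-HIT; vc=[4,16,11,24]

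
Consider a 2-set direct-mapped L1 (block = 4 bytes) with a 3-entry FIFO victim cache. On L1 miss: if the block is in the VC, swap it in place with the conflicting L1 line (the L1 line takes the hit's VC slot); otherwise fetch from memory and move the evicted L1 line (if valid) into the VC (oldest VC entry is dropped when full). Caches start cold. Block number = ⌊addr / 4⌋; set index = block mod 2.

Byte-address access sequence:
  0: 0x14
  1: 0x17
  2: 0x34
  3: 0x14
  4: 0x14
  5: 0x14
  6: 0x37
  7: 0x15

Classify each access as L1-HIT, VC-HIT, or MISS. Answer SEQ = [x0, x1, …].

#0 0x14→b5/s1 MISS; vc=[]
#1 0x17→b5/s1 L1-HIT; vc=[]
#2 0x34→b13/s1 MISS; vc=[5]
#3 0x14→b5/s1 VC-HIT; vc=[13]
#4 0x14→b5/s1 L1-HIT; vc=[13]
#5 0x14→b5/s1 L1-HIT; vc=[13]
#6 0x37→b13/s1 VC-HIT; vc=[5]
#7 0x15→b5/s1 VC-HIT; vc=[13]

SEQ = [MISS, L1-HIT, MISS, VC-HIT, L1-HIT, L1-HIT, VC-HIT, VC-HIT]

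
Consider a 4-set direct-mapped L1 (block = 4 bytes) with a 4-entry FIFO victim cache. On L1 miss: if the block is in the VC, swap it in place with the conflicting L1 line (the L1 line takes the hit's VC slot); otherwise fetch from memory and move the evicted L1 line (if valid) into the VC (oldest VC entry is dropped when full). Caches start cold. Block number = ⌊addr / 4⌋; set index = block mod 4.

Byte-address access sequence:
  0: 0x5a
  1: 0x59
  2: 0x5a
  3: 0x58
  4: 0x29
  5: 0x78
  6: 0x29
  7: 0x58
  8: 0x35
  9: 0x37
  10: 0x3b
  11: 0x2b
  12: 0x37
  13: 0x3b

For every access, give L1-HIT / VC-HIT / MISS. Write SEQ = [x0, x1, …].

#0 0x5a→b22/s2 MISS; vc=[]
#1 0x59→b22/s2 L1-HIT; vc=[]
#2 0x5a→b22/s2 L1-HIT; vc=[]
#3 0x58→b22/s2 L1-HIT; vc=[]
#4 0x29→b10/s2 MISS; vc=[22]
#5 0x78→b30/s2 MISS; vc=[22,10]
#6 0x29→b10/s2 VC-HIT; vc=[22,30]
#7 0x58→b22/s2 VC-HIT; vc=[10,30]
#8 0x35→b13/s1 MISS; vc=[10,30]
#9 0x37→b13/s1 L1-HIT; vc=[10,30]
#10 0x3b→b14/s2 MISS; vc=[10,30,22]
#11 0x2b→b10/s2 VC-HIT; vc=[14,30,22]
#12 0x37→b13/s1 L1-HIT; vc=[14,30,22]
#13 0x3b→b14/s2 VC-HIT; vc=[10,30,22]

SEQ = [MISS, L1-HIT, L1-HIT, L1-HIT, MISS, MISS, VC-HIT, VC-HIT, MISS, L1-HIT, MISS, VC-HIT, L1-HIT, VC-HIT]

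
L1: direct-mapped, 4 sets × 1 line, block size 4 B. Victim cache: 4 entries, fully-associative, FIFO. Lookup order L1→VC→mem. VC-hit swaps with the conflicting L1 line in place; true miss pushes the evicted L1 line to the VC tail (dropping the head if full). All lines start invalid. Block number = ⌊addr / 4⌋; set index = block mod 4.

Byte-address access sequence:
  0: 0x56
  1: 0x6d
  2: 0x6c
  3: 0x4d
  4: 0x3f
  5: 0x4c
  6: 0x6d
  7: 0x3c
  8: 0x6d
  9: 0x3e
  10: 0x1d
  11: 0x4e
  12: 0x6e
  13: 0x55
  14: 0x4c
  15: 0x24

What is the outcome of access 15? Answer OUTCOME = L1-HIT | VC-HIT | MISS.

0: 0x56 (blk 21, set 1) → MISS  vc=[]
1: 0x6d (blk 27, set 3) → MISS  vc=[]
2: 0x6c (blk 27, set 3) → L1-HIT  vc=[]
3: 0x4d (blk 19, set 3) → MISS  vc=[27]
4: 0x3f (blk 15, set 3) → MISS  vc=[27, 19]
5: 0x4c (blk 19, set 3) → VC-HIT  vc=[27, 15]
6: 0x6d (blk 27, set 3) → VC-HIT  vc=[19, 15]
7: 0x3c (blk 15, set 3) → VC-HIT  vc=[19, 27]
8: 0x6d (blk 27, set 3) → VC-HIT  vc=[19, 15]
9: 0x3e (blk 15, set 3) → VC-HIT  vc=[19, 27]
10: 0x1d (blk 7, set 3) → MISS  vc=[19, 27, 15]
11: 0x4e (blk 19, set 3) → VC-HIT  vc=[7, 27, 15]
12: 0x6e (blk 27, set 3) → VC-HIT  vc=[7, 19, 15]
13: 0x55 (blk 21, set 1) → L1-HIT  vc=[7, 19, 15]
14: 0x4c (blk 19, set 3) → VC-HIT  vc=[7, 27, 15]
15: 0x24 (blk 9, set 1) → MISS  vc=[7, 27, 15, 21]

OUTCOME = MISS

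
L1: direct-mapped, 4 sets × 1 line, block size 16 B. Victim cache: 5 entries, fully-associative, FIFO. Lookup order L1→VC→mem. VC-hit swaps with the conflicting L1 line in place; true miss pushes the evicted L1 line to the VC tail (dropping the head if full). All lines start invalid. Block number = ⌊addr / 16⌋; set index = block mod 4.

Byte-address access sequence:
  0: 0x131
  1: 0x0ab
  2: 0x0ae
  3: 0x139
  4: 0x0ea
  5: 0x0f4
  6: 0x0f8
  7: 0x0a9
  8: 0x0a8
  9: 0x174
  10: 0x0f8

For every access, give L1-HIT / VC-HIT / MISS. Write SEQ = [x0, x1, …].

SEQ = [MISS, MISS, L1-HIT, L1-HIT, MISS, MISS, L1-HIT, VC-HIT, L1-HIT, MISS, VC-HIT]

0: 0x131 (blk 19, set 3) → MISS  vc=[]
1: 0xab (blk 10, set 2) → MISS  vc=[]
2: 0xae (blk 10, set 2) → L1-HIT  vc=[]
3: 0x139 (blk 19, set 3) → L1-HIT  vc=[]
4: 0xea (blk 14, set 2) → MISS  vc=[10]
5: 0xf4 (blk 15, set 3) → MISS  vc=[10, 19]
6: 0xf8 (blk 15, set 3) → L1-HIT  vc=[10, 19]
7: 0xa9 (blk 10, set 2) → VC-HIT  vc=[14, 19]
8: 0xa8 (blk 10, set 2) → L1-HIT  vc=[14, 19]
9: 0x174 (blk 23, set 3) → MISS  vc=[14, 19, 15]
10: 0xf8 (blk 15, set 3) → VC-HIT  vc=[14, 19, 23]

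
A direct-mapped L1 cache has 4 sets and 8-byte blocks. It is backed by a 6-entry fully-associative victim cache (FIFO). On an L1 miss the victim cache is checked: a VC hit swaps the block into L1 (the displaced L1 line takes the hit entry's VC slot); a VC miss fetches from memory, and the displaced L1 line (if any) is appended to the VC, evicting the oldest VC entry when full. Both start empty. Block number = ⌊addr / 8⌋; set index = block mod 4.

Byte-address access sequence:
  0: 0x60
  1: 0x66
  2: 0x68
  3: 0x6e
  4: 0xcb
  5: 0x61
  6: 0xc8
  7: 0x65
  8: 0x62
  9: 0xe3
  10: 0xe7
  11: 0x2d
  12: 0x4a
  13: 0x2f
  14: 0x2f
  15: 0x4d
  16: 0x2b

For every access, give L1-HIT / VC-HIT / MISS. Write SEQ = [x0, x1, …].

  [0] addr=0x60 blk=12 s=0: MISS | VC []
  [1] addr=0x66 blk=12 s=0: L1-HIT | VC []
  [2] addr=0x68 blk=13 s=1: MISS | VC []
  [3] addr=0x6e blk=13 s=1: L1-HIT | VC []
  [4] addr=0xcb blk=25 s=1: MISS | VC [13]
  [5] addr=0x61 blk=12 s=0: L1-HIT | VC [13]
  [6] addr=0xc8 blk=25 s=1: L1-HIT | VC [13]
  [7] addr=0x65 blk=12 s=0: L1-HIT | VC [13]
  [8] addr=0x62 blk=12 s=0: L1-HIT | VC [13]
  [9] addr=0xe3 blk=28 s=0: MISS | VC [13, 12]
  [10] addr=0xe7 blk=28 s=0: L1-HIT | VC [13, 12]
  [11] addr=0x2d blk=5 s=1: MISS | VC [13, 12, 25]
  [12] addr=0x4a blk=9 s=1: MISS | VC [13, 12, 25, 5]
  [13] addr=0x2f blk=5 s=1: VC-HIT | VC [13, 12, 25, 9]
  [14] addr=0x2f blk=5 s=1: L1-HIT | VC [13, 12, 25, 9]
  [15] addr=0x4d blk=9 s=1: VC-HIT | VC [13, 12, 25, 5]
  [16] addr=0x2b blk=5 s=1: VC-HIT | VC [13, 12, 25, 9]

SEQ = [MISS, L1-HIT, MISS, L1-HIT, MISS, L1-HIT, L1-HIT, L1-HIT, L1-HIT, MISS, L1-HIT, MISS, MISS, VC-HIT, L1-HIT, VC-HIT, VC-HIT]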